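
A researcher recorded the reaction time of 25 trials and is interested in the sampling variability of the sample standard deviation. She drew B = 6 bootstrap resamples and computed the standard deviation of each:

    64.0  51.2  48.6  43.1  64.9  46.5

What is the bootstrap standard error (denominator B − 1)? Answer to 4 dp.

Bootstrap SE is the standard deviation of the 6 replicate standard deviations.
Mean of replicates: (64.0 + 51.2 + 48.6 + 43.1 + 64.9 + 46.5) / 6 = 318.30000 / 6 = 53.05000
Sum of squared deviations: (+10.95000)² + (−1.85000)² + (−4.45000)² + (−9.95000)² + (+11.85000)² + (−6.55000)² = 425.45500
Variance = 425.45500 / 5 = 85.09100
SE* = √85.09100

SE* = 9.2245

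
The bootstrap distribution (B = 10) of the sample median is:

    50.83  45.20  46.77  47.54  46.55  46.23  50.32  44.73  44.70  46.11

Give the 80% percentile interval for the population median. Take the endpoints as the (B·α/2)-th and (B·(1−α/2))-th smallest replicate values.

Sorted replicates: 44.70, 44.73, 45.20, 46.11, 46.23, 46.55, 46.77, 47.54, 50.32, 50.83
α = 0.20; lower rank = 10 × 0.100 = 1; upper rank = 10 × 0.900 = 9.
The 1st smallest replicate is 44.70; the 9th is 50.32.

(44.70, 50.32)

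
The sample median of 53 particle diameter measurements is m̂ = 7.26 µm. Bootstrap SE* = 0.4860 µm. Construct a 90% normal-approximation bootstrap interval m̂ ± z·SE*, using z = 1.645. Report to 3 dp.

(6.461, 8.059)

Margin = 1.645 × 0.4860 = 0.7995
Interval: 7.26 ± 0.7995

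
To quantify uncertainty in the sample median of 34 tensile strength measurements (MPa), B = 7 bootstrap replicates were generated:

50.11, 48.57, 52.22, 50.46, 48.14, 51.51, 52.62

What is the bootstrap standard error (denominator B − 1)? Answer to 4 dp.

SE* = 1.7281

Bootstrap SE is the standard deviation of the 7 replicate medians.
Mean of replicates: (50.11 + 48.57 + 52.22 + 50.46 + 48.14 + 51.51 + 52.62) / 7 = 353.63000 / 7 = 50.51857
Sum of squared deviations: (−0.40857)² + (−1.94857)² + (+1.70143)² + (−0.05857)² + (−2.37857)² + (+0.99143)² + (+2.10143)² = 17.91869
Variance = 17.91869 / 6 = 2.98645
SE* = √2.98645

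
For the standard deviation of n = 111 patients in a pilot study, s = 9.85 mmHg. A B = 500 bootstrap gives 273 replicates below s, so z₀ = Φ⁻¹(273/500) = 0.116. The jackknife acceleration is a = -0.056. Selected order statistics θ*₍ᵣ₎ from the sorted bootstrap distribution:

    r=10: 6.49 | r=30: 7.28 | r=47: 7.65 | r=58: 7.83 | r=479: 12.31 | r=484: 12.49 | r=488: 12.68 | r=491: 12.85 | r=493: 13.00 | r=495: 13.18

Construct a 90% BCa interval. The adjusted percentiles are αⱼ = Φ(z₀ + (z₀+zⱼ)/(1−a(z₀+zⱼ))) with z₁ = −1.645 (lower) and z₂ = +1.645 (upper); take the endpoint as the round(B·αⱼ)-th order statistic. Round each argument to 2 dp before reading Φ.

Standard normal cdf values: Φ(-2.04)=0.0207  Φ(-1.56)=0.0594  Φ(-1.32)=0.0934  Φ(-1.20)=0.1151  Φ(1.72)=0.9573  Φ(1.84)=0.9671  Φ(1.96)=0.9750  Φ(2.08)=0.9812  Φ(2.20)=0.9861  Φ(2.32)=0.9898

Lower: z₀ + z₁ = 0.116 + (-1.645) = -1.529; 1 − a(z₀+z₁) = 1 − (-0.056)(-1.529) = 0.9144; argument = 0.116 + (-1.529)/0.9144 = -1.5562 → -1.56.
α₁ = Φ(-1.56) = 0.0594; rank = round(500 × 0.0594) = 30; θ*₍30₎ = 7.28.
Upper: z₀ + z₂ = 1.761; 1 − a(z₀+z₂) = 1.0986; argument = 1.7189 → 1.72; α₂ = 0.9573; rank = 479; θ*₍479₎ = 12.31.

(7.28, 12.31)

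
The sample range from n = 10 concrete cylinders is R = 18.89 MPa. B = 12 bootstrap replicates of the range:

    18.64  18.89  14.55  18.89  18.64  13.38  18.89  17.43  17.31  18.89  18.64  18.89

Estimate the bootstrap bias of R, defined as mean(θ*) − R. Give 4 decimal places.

bias = −1.1367

mean(θ*) = (18.64 + 18.89 + 14.55 + 18.89 + 18.64 + 13.38 + 18.89 + 17.43 + 17.31 + 18.89 + 18.64 + 18.89) / 12 = 17.75333
bias = 17.75333 − 18.89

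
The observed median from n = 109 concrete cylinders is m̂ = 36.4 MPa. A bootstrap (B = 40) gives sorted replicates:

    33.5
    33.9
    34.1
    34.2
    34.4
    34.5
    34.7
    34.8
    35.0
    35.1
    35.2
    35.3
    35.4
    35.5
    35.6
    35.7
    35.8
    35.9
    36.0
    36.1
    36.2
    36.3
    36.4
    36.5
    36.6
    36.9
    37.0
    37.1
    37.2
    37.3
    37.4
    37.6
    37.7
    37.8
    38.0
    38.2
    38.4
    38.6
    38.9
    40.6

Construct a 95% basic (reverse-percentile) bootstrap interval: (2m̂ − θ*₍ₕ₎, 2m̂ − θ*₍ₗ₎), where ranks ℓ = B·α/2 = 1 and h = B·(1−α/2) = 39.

(33.9, 39.3)

Percentile endpoints at ranks 1 and 39: θ*₍1₎ = 33.5, θ*₍39₎ = 38.9.
Basic interval reflects these around m̂:
  lower = 2 × 36.4 − 38.9 = 33.9
  upper = 2 × 36.4 − 33.5 = 39.3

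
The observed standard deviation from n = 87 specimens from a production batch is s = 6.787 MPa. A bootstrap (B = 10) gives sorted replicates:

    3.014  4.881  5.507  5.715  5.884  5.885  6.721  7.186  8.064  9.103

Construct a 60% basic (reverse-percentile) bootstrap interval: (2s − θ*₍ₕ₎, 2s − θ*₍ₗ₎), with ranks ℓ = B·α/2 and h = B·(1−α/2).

Percentile endpoints at ranks 2 and 8: θ*₍2₎ = 4.881, θ*₍8₎ = 7.186.
Basic interval reflects these around s:
  lower = 2 × 6.787 − 7.186 = 6.388
  upper = 2 × 6.787 − 4.881 = 8.693

(6.388, 8.693)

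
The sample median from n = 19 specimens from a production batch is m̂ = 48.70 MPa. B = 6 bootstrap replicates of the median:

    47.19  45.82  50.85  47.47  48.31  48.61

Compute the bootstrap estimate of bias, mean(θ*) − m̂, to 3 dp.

bias = −0.658

mean(θ*) = (47.19 + 45.82 + 50.85 + 47.47 + 48.31 + 48.61) / 6 = 48.0417
bias = 48.0417 − 48.70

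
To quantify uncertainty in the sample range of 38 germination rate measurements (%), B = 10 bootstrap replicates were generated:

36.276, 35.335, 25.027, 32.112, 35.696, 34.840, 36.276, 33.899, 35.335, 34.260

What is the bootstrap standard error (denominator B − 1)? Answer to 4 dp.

SE* = 3.3595

Bootstrap SE is the standard deviation of the 10 replicate ranges.
Mean of replicates: (36.276 + 35.335 + 25.027 + 32.112 + 35.696 + 34.840 + 36.276 + 33.899 + 35.335 + 34.260) / 10 = 339.05600 / 10 = 33.90560
Sum of squared deviations: (+2.37040)² + (+1.42940)² + (−8.87860)² + (−1.79360)² + (+1.79040)² + (+0.93440)² + (+2.37040)² + (−0.00660)² + (+1.42940)² + (+0.35440)² = 101.57478
Variance = 101.57478 / 9 = 11.28609
SE* = √11.28609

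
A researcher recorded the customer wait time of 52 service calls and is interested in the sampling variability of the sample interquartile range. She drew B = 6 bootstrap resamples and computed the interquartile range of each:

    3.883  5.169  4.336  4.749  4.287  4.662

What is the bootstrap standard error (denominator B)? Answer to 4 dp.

SE* = 0.4057

Bootstrap SE is the standard deviation of the 6 replicate interquartile ranges.
Mean of replicates: (3.883 + 5.169 + 4.336 + 4.749 + 4.287 + 4.662) / 6 = 27.08600 / 6 = 4.51433
Sum of squared deviations: (−0.63133)² + (+0.65467)² + (−0.17833)² + (+0.23467)² + (−0.22733)² + (+0.14767)² = 0.98753
Variance = 0.98753 / 6 = 0.16459
SE* = √0.16459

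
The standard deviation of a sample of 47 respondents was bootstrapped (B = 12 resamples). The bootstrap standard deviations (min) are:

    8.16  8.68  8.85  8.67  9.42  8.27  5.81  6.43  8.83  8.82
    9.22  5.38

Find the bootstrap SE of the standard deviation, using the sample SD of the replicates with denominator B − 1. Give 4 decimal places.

Bootstrap SE is the standard deviation of the 12 replicate standard deviations.
Mean of replicates: (8.16 + 8.68 + 8.85 + 8.67 + 9.42 + 8.27 + 5.81 + 6.43 + 8.83 + 8.82 + 9.22 + 5.38) / 12 = 96.54000 / 12 = 8.04500
Sum of squared deviations: (+0.11500)² + (+0.63500)² + (+0.80500)² + (+0.62500)² + (+1.37500)² + (+0.22500)² + (−2.23500)² + (−1.61500)² + (+0.78500)² + (+0.77500)² + (+1.17500)² + (−2.66500)² = 20.69950
Variance = 20.69950 / 11 = 1.88177
SE* = √1.88177

SE* = 1.3718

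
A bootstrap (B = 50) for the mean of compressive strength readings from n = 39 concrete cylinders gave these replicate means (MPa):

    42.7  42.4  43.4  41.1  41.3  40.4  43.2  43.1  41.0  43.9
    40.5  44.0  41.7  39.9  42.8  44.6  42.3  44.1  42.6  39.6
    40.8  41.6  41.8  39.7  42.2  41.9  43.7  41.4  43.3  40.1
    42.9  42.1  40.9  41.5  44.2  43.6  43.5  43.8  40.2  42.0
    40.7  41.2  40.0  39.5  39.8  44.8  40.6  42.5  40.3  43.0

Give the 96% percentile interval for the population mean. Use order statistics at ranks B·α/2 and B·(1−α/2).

Sorted replicates: 39.5, 39.6, 39.7, 39.8, 39.9, 40.0, 40.1, 40.2, 40.3, 40.4, 40.5, 40.6, 40.7, 40.8, 40.9, 41.0, 41.1, 41.2, 41.3, 41.4, 41.5, 41.6, 41.7, 41.8, 41.9, 42.0, 42.1, 42.2, 42.3, 42.4, 42.5, 42.6, 42.7, 42.8, 42.9, 43.0, 43.1, 43.2, 43.3, 43.4, 43.5, 43.6, 43.7, 43.8, 43.9, 44.0, 44.1, 44.2, 44.6, 44.8
α = 0.04; lower rank = 50 × 0.020 = 1; upper rank = 50 × 0.980 = 49.
The 1st smallest replicate is 39.5; the 49th is 44.6.

(39.5, 44.6)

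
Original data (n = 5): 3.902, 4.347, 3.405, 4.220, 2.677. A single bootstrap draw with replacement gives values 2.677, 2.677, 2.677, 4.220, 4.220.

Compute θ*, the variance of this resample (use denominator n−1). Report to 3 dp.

Mean = 3.2942; sum of squared deviations = 2.8570
s² = 2.8570 / 4 = 0.7143

θ* = 0.714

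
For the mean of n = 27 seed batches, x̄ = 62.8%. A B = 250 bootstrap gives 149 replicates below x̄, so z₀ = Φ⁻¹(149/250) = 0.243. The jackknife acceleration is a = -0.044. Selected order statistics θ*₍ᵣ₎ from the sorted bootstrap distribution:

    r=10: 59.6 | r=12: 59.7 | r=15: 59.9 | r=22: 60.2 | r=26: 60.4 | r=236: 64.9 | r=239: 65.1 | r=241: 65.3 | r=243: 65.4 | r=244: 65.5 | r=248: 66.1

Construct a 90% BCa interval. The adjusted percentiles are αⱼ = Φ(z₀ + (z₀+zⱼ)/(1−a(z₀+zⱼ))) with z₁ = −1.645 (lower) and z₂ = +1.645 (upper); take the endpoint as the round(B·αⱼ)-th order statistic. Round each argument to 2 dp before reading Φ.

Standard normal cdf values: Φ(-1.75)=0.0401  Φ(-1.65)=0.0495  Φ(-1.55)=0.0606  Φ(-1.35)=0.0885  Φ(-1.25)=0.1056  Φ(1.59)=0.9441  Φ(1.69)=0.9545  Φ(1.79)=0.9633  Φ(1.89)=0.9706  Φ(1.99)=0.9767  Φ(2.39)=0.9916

Lower: z₀ + z₁ = 0.243 + (-1.645) = -1.402; 1 − a(z₀+z₁) = 1 − (-0.044)(-1.402) = 0.9383; argument = 0.243 + (-1.402)/0.9383 = -1.2512 → -1.25.
α₁ = Φ(-1.25) = 0.1056; rank = round(250 × 0.1056) = 26; θ*₍26₎ = 60.4.
Upper: z₀ + z₂ = 1.888; 1 − a(z₀+z₂) = 1.0831; argument = 1.9862 → 1.99; α₂ = 0.9767; rank = 244; θ*₍244₎ = 65.5.

(60.4, 65.5)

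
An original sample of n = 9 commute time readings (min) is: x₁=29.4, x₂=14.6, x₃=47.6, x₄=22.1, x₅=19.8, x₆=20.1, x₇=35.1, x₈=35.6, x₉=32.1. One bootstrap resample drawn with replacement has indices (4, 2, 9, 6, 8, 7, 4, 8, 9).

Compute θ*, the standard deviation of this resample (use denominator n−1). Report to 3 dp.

θ* = 7.987

Resample values: 22.1, 14.6, 32.1, 20.1, 35.6, 35.1, 22.1, 35.6, 32.1.
Mean = 27.7111; sum of squared deviations = 510.3889
s² = 510.3889 / 8 = 63.7986
s = √63.7986 = 7.987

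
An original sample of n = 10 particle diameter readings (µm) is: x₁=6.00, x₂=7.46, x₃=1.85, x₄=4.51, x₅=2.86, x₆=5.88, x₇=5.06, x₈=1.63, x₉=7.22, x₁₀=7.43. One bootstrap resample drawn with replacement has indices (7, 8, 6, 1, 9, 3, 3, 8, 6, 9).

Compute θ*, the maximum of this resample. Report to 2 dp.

Resample values: 5.06, 1.63, 5.88, 6.00, 7.22, 1.85, 1.85, 1.63, 5.88, 7.22.
Maximum = 7.22

θ* = 7.22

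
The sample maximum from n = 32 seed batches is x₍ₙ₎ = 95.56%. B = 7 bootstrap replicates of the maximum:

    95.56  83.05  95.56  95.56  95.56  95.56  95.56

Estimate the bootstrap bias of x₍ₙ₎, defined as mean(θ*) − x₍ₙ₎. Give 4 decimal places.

bias = −1.7871

mean(θ*) = (95.56 + 83.05 + 95.56 + 95.56 + 95.56 + 95.56 + 95.56) / 7 = 93.77286
bias = 93.77286 − 95.56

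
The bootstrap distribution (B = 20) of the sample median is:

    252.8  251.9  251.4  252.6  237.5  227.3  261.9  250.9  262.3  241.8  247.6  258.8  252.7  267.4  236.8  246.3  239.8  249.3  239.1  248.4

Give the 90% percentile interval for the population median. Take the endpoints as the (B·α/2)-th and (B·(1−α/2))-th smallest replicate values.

Sorted replicates: 227.3, 236.8, 237.5, 239.1, 239.8, 241.8, 246.3, 247.6, 248.4, 249.3, 250.9, 251.4, 251.9, 252.6, 252.7, 252.8, 258.8, 261.9, 262.3, 267.4
α = 0.10; lower rank = 20 × 0.050 = 1; upper rank = 20 × 0.950 = 19.
The 1st smallest replicate is 227.3; the 19th is 262.3.

(227.3, 262.3)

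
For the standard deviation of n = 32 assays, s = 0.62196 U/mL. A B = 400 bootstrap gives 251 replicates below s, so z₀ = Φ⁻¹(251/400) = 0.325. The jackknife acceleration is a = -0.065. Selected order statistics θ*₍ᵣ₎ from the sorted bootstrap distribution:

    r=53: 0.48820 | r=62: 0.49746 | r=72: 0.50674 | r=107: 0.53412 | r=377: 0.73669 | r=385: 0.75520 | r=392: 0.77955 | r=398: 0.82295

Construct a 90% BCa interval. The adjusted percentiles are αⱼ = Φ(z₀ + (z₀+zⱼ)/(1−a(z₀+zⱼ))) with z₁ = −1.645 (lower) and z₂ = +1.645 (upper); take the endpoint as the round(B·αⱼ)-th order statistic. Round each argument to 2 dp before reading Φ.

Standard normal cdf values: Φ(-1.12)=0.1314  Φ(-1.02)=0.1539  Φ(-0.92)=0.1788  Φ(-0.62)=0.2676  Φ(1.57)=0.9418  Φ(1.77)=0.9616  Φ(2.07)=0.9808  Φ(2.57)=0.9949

(0.48820, 0.77955)

Lower: z₀ + z₁ = 0.325 + (-1.645) = -1.320; 1 − a(z₀+z₁) = 1 − (-0.065)(-1.320) = 0.9142; argument = 0.325 + (-1.320)/0.9142 = -1.1189 → -1.12.
α₁ = Φ(-1.12) = 0.1314; rank = round(400 × 0.1314) = 53; θ*₍53₎ = 0.48820.
Upper: z₀ + z₂ = 1.970; 1 − a(z₀+z₂) = 1.1280; argument = 2.0714 → 2.07; α₂ = 0.9808; rank = 392; θ*₍392₎ = 0.77955.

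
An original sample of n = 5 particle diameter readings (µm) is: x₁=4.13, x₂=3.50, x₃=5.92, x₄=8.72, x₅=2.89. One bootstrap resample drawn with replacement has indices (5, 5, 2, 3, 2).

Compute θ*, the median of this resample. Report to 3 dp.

Resample values: 2.89, 2.89, 3.50, 5.92, 3.50.
Sorted: 2.89, 2.89, 3.50, 3.50, 5.92
Median = middle value = 3.500

θ* = 3.500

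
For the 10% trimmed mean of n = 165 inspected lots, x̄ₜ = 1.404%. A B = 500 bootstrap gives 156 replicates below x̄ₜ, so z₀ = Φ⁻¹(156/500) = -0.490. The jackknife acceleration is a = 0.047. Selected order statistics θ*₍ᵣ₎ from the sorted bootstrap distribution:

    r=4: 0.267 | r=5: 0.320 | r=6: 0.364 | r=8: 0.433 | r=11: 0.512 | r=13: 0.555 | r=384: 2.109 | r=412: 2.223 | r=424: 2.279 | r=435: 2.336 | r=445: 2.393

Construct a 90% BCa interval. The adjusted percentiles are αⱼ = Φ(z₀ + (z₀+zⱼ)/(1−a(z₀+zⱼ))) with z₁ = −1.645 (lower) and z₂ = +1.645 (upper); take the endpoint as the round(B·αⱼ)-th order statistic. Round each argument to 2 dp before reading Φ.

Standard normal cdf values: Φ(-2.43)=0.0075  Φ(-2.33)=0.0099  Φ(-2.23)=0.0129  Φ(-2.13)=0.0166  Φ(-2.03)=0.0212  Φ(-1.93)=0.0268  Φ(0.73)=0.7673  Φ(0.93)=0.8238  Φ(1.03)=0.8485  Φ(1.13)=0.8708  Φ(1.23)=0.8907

Lower: z₀ + z₁ = -0.490 + (-1.645) = -2.135; 1 − a(z₀+z₁) = 1 − (0.047)(-2.135) = 1.1003; argument = -0.490 + (-2.135)/1.1003 = -2.4303 → -2.43.
α₁ = Φ(-2.43) = 0.0075; rank = round(500 × 0.0075) = 4; θ*₍4₎ = 0.267.
Upper: z₀ + z₂ = 1.155; 1 − a(z₀+z₂) = 0.9457; argument = 0.7313 → 0.73; α₂ = 0.7673; rank = 384; θ*₍384₎ = 2.109.

(0.267, 2.109)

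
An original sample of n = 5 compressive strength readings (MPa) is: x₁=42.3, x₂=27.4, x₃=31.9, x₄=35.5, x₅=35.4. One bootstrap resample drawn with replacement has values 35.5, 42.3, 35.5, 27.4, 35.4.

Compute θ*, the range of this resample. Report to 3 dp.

Range = 42.3 − 27.4 = 14.900

θ* = 14.900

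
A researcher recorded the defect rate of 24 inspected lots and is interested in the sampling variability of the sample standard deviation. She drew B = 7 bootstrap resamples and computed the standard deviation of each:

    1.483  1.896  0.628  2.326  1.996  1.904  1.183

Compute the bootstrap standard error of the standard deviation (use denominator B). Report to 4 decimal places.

SE* = 0.5331

Bootstrap SE is the standard deviation of the 7 replicate standard deviations.
Mean of replicates: (1.483 + 1.896 + 0.628 + 2.326 + 1.996 + 1.904 + 1.183) / 7 = 11.41600 / 7 = 1.63086
Sum of squared deviations: (−0.14786)² + (+0.26514)² + (−1.00286)² + (+0.69514)² + (+0.36514)² + (+0.27314)² + (−0.44786)² = 1.98962
Variance = 1.98962 / 7 = 0.28423
SE* = √0.28423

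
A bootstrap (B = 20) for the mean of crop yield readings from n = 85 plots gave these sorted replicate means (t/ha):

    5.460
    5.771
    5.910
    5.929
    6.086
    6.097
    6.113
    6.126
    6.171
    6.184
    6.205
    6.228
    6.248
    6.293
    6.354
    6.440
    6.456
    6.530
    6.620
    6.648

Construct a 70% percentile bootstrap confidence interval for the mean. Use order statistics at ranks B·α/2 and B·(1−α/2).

α = 0.30; lower rank = 20 × 0.150 = 3; upper rank = 20 × 0.850 = 17.
The 3rd smallest replicate is 5.910; the 17th is 6.456.

(5.910, 6.456)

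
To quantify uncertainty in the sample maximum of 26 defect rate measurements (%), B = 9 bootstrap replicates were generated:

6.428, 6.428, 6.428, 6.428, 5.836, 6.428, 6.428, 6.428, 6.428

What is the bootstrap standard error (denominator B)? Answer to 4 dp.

Bootstrap SE is the standard deviation of the 9 replicate maximums.
Mean of replicates: (6.428 + 6.428 + 6.428 + 6.428 + 5.836 + 6.428 + 6.428 + 6.428 + 6.428) / 9 = 57.26000 / 9 = 6.36222
Sum of squared deviations: (+0.06578)² + (+0.06578)² + (+0.06578)² + (+0.06578)² + (−0.52622)² + (+0.06578)² + (+0.06578)² + (+0.06578)² + (+0.06578)² = 0.31152
Variance = 0.31152 / 9 = 0.03461
SE* = √0.03461

SE* = 0.1860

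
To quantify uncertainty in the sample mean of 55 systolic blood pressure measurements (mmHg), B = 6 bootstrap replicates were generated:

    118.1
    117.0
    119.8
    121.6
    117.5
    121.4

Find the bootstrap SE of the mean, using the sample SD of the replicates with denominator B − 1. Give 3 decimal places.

SE* = 1.995

Bootstrap SE is the standard deviation of the 6 replicate means.
Mean of replicates: (118.1 + 117.0 + 119.8 + 121.6 + 117.5 + 121.4) / 6 = 715.4000 / 6 = 119.2333
Sum of squared deviations: (−1.1333)² + (−2.2333)² + (+0.5667)² + (+2.3667)² + (−1.7333)² + (+2.1667)² = 19.8933
Variance = 19.8933 / 5 = 3.9787
SE* = √3.9787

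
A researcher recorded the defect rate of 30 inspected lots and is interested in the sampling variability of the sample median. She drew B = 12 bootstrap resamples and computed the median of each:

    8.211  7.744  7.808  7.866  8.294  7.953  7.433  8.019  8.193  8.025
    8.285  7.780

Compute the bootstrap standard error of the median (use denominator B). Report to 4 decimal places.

SE* = 0.2467

Bootstrap SE is the standard deviation of the 12 replicate medians.
Mean of replicates: (8.211 + 7.744 + 7.808 + 7.866 + 8.294 + 7.953 + 7.433 + 8.019 + 8.193 + 8.025 + 8.285 + 7.780) / 12 = 95.61100 / 12 = 7.96758
Sum of squared deviations: (+0.24342)² + (−0.22358)² + (−0.15958)² + (−0.10158)² + (+0.32642)² + (−0.01458)² + (−0.53458)² + (+0.05142)² + (+0.22542)² + (+0.05742)² + (+0.31742)² + (−0.18758)² = 0.73026
Variance = 0.73026 / 12 = 0.06086
SE* = √0.06086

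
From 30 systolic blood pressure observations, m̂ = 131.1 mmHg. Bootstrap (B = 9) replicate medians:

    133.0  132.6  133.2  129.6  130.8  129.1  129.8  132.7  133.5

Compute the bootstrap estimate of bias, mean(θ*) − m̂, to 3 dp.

mean(θ*) = (133.0 + 132.6 + 133.2 + 129.6 + 130.8 + 129.1 + 129.8 + 132.7 + 133.5) / 9 = 131.5889
bias = 131.5889 − 131.1

bias = +0.489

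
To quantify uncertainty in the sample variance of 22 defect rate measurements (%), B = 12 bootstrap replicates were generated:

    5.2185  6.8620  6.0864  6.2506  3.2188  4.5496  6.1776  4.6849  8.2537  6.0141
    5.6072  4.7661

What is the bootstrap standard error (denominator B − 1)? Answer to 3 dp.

SE* = 1.287

Bootstrap SE is the standard deviation of the 12 replicate variances.
Mean of replicates: (5.2185 + 6.8620 + 6.0864 + 6.2506 + 3.2188 + 4.5496 + 6.1776 + 4.6849 + 8.2537 + 6.0141 + 5.6072 + 4.7661) / 12 = 67.68950 / 12 = 5.64079
Sum of squared deviations: (−0.42229)² + (+1.22121)² + (+0.44561)² + (+0.60981)² + (−2.42199)² + (−1.09119)² + (+0.53681)² + (−0.95589)² + (+2.61291)² + (+0.37331)² + (−0.03359)² + (−0.87469)² = 18.23161
Variance = 18.23161 / 11 = 1.65742
SE* = √1.65742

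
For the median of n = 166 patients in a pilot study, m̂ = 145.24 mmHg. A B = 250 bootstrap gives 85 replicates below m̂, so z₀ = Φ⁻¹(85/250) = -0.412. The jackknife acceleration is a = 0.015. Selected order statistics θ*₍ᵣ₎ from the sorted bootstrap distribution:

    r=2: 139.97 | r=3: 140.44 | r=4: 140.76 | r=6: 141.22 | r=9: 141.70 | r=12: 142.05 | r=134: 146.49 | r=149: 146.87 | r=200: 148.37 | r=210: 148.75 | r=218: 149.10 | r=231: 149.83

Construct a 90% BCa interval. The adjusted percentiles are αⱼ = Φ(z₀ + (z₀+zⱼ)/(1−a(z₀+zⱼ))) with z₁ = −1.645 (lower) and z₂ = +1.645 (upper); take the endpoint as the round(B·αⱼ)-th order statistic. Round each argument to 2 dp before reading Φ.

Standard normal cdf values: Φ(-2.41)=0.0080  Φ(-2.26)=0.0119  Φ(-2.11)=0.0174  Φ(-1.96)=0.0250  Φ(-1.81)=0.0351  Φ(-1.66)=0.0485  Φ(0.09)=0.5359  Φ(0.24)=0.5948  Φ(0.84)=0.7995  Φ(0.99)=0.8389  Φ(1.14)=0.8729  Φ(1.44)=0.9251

(139.97, 148.37)

Lower: z₀ + z₁ = -0.412 + (-1.645) = -2.057; 1 − a(z₀+z₁) = 1 − (0.015)(-2.057) = 1.0309; argument = -0.412 + (-2.057)/1.0309 = -2.4074 → -2.41.
α₁ = Φ(-2.41) = 0.0080; rank = round(250 × 0.0080) = 2; θ*₍2₎ = 139.97.
Upper: z₀ + z₂ = 1.233; 1 − a(z₀+z₂) = 0.9815; argument = 0.8442 → 0.84; α₂ = 0.7995; rank = 200; θ*₍200₎ = 148.37.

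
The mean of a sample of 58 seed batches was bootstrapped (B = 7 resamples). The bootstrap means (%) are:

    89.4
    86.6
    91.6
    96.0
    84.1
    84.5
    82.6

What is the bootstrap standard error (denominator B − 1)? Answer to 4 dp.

SE* = 4.7836

Bootstrap SE is the standard deviation of the 7 replicate means.
Mean of replicates: (89.4 + 86.6 + 91.6 + 96.0 + 84.1 + 84.5 + 82.6) / 7 = 614.80000 / 7 = 87.82857
Sum of squared deviations: (+1.57143)² + (−1.22857)² + (+3.77143)² + (+8.17143)² + (−3.72857)² + (−3.32857)² + (−5.22857)² = 137.29429
Variance = 137.29429 / 6 = 22.88238
SE* = √22.88238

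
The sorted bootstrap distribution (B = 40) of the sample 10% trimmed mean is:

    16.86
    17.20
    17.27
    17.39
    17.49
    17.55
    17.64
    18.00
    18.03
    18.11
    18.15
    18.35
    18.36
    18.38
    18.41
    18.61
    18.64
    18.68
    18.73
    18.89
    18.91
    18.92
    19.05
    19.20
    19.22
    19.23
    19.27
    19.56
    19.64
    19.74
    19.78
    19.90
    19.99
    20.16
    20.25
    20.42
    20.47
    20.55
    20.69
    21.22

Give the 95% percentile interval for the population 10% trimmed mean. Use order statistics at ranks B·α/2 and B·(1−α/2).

α = 0.05; lower rank = 40 × 0.025 = 1; upper rank = 40 × 0.975 = 39.
The 1st smallest replicate is 16.86; the 39th is 20.69.

(16.86, 20.69)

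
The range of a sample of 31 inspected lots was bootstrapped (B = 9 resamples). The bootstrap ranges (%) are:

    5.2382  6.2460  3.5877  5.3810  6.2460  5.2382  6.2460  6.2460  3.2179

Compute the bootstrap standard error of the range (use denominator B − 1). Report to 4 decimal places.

Bootstrap SE is the standard deviation of the 9 replicate ranges.
Mean of replicates: (5.2382 + 6.2460 + 3.5877 + 5.3810 + 6.2460 + 5.2382 + 6.2460 + 6.2460 + 3.2179) / 9 = 47.64700 / 9 = 5.29411
Sum of squared deviations: (−0.05591)² + (+0.95189)² + (−1.70641)² + (+0.08689)² + (+0.95189)² + (−0.05591)² + (+0.95189)² + (+0.95189)² + (−2.07621)² = 10.86066
Variance = 10.86066 / 8 = 1.35758
SE* = √1.35758

SE* = 1.1652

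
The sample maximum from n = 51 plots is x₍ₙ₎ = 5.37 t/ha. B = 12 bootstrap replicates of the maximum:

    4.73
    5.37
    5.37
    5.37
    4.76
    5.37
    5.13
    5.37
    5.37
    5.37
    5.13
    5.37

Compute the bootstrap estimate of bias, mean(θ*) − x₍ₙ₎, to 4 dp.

bias = −0.1442

mean(θ*) = (4.73 + 5.37 + 5.37 + 5.37 + 4.76 + 5.37 + 5.13 + 5.37 + 5.37 + 5.37 + 5.13 + 5.37) / 12 = 5.22583
bias = 5.22583 − 5.37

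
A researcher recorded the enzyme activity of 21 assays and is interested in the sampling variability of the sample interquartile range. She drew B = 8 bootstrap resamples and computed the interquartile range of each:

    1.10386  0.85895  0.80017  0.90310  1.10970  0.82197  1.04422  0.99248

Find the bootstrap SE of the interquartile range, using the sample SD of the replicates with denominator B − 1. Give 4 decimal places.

Bootstrap SE is the standard deviation of the 8 replicate interquartile ranges.
Mean of replicates: (1.10386 + 0.85895 + 0.80017 + 0.90310 + 1.10970 + 0.82197 + 1.04422 + 0.99248) / 8 = 7.634450 / 8 = 0.954306
Sum of squared deviations: (+0.149554)² + (−0.095356)² + (−0.154136)² + (−0.051206)² + (+0.155394)² + (−0.132336)² + (+0.089914)² + (+0.038174)² = 0.109041
Variance = 0.109041 / 7 = 0.015577
SE* = √0.015577

SE* = 0.1248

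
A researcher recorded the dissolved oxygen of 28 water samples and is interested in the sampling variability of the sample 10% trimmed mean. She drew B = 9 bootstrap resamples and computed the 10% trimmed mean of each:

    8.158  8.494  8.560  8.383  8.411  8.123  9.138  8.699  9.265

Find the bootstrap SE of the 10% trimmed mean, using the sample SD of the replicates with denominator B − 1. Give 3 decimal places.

Bootstrap SE is the standard deviation of the 9 replicate 10% trimmed means.
Mean of replicates: (8.158 + 8.494 + 8.560 + 8.383 + 8.411 + 8.123 + 9.138 + 8.699 + 9.265) / 9 = 77.2310 / 9 = 8.5812
Sum of squared deviations: (−0.4232)² + (−0.0872)² + (−0.0212)² + (−0.1982)² + (−0.1702)² + (−0.4582)² + (+0.5568)² + (+0.1178)² + (+0.6838)² = 1.2568
Variance = 1.2568 / 8 = 0.1571
SE* = √0.1571

SE* = 0.396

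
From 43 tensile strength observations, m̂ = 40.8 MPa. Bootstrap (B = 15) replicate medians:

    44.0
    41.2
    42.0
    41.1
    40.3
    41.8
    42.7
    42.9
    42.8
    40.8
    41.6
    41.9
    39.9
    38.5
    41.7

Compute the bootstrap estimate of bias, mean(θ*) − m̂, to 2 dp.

mean(θ*) = (44.0 + 41.2 + 42.0 + 41.1 + 40.3 + 41.8 + 42.7 + 42.9 + 42.8 + 40.8 + 41.6 + 41.9 + 39.9 + 38.5 + 41.7) / 15 = 41.547
bias = 41.547 − 40.8

bias = +0.75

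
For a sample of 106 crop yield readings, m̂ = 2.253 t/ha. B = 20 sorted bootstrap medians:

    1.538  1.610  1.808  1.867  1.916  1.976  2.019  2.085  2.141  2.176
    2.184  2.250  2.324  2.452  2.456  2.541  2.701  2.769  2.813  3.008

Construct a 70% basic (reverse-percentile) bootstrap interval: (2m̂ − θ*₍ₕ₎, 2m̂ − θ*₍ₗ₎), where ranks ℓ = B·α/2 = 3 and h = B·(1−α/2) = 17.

(1.805, 2.698)

Percentile endpoints at ranks 3 and 17: θ*₍3₎ = 1.808, θ*₍17₎ = 2.701.
Basic interval reflects these around m̂:
  lower = 2 × 2.253 − 2.701 = 1.805
  upper = 2 × 2.253 − 1.808 = 2.698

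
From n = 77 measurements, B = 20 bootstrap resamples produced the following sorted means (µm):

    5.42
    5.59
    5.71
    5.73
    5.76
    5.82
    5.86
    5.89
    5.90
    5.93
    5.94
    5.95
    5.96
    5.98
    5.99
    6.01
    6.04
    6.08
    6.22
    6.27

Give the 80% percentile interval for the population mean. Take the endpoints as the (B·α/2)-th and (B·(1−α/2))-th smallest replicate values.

(5.59, 6.08)

α = 0.20; lower rank = 20 × 0.100 = 2; upper rank = 20 × 0.900 = 18.
The 2nd smallest replicate is 5.59; the 18th is 6.08.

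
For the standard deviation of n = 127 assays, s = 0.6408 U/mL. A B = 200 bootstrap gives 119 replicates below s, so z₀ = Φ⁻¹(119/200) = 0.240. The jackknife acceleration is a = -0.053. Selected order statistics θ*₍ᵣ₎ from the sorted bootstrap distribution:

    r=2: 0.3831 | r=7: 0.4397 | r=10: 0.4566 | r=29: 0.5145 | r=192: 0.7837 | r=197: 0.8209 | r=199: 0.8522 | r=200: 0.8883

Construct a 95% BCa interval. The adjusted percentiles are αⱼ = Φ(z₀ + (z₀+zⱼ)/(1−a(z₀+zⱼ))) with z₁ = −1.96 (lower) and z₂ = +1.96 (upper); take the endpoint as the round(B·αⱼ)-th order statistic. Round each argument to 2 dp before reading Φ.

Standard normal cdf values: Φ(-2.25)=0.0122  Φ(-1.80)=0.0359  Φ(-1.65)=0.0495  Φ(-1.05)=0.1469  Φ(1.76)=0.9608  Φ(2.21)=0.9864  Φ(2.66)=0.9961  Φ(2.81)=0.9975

(0.4566, 0.8209)

Lower: z₀ + z₁ = 0.240 + (-1.960) = -1.720; 1 − a(z₀+z₁) = 1 − (-0.053)(-1.720) = 0.9088; argument = 0.240 + (-1.720)/0.9088 = -1.6525 → -1.65.
α₁ = Φ(-1.65) = 0.0495; rank = round(200 × 0.0495) = 10; θ*₍10₎ = 0.4566.
Upper: z₀ + z₂ = 2.200; 1 − a(z₀+z₂) = 1.1166; argument = 2.2103 → 2.21; α₂ = 0.9864; rank = 197; θ*₍197₎ = 0.8209.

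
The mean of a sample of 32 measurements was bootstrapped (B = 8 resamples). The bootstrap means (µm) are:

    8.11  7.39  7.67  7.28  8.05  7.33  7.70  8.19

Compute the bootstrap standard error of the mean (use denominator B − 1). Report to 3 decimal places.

SE* = 0.366

Bootstrap SE is the standard deviation of the 8 replicate means.
Mean of replicates: (8.11 + 7.39 + 7.67 + 7.28 + 8.05 + 7.33 + 7.70 + 8.19) / 8 = 61.7200 / 8 = 7.7150
Sum of squared deviations: (+0.3950)² + (−0.3250)² + (−0.0450)² + (−0.4350)² + (+0.3350)² + (−0.3850)² + (−0.0150)² + (+0.4750)² = 0.9392
Variance = 0.9392 / 7 = 0.1342
SE* = √0.1342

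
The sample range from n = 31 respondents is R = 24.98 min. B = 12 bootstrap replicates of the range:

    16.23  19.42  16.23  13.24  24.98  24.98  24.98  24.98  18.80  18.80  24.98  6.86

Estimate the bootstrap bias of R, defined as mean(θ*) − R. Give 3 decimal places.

mean(θ*) = (16.23 + 19.42 + 16.23 + 13.24 + 24.98 + 24.98 + 24.98 + 24.98 + 18.80 + 18.80 + 24.98 + 6.86) / 12 = 19.5400
bias = 19.5400 − 24.98

bias = −5.440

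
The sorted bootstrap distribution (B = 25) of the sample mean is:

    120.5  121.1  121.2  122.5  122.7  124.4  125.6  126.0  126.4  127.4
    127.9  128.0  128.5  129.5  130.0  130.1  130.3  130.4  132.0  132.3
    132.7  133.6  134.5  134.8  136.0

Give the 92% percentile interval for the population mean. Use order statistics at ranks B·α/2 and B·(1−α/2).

α = 0.08; lower rank = 25 × 0.040 = 1; upper rank = 25 × 0.960 = 24.
The 1st smallest replicate is 120.5; the 24th is 134.8.

(120.5, 134.8)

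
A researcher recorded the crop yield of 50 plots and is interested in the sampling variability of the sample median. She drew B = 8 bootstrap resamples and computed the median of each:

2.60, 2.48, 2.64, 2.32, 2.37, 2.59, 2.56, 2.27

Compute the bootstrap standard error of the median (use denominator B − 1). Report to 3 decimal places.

Bootstrap SE is the standard deviation of the 8 replicate medians.
Mean of replicates: (2.60 + 2.48 + 2.64 + 2.32 + 2.37 + 2.59 + 2.56 + 2.27) / 8 = 19.83000 / 8 = 2.47875
Sum of squared deviations: (+0.12125)² + (+0.00125)² + (+0.16125)² + (−0.15875)² + (−0.10875)² + (+0.11125)² + (+0.08125)² + (−0.20875)² = 0.14029
Variance = 0.14029 / 7 = 0.02004
SE* = √0.02004

SE* = 0.142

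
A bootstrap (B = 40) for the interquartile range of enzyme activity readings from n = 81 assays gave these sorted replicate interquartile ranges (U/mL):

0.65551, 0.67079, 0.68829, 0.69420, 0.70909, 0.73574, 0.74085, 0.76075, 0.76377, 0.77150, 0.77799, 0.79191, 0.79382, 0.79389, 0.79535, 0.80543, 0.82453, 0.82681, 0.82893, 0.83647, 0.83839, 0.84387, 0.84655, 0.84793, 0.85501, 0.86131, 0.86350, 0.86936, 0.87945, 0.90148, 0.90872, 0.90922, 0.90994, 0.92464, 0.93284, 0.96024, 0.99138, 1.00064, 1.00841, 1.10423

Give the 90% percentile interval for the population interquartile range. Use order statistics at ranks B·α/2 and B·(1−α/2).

(0.67079, 1.00064)

α = 0.10; lower rank = 40 × 0.050 = 2; upper rank = 40 × 0.950 = 38.
The 2nd smallest replicate is 0.67079; the 38th is 1.00064.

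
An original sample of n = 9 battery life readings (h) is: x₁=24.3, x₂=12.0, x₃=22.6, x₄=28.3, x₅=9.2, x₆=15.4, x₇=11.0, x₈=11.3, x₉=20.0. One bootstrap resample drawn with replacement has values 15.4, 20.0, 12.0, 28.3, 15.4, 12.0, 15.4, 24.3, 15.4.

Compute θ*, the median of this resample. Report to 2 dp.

θ* = 15.40

Sorted: 12.0, 12.0, 15.4, 15.4, 15.4, 15.4, 20.0, 24.3, 28.3
Median = middle value = 15.40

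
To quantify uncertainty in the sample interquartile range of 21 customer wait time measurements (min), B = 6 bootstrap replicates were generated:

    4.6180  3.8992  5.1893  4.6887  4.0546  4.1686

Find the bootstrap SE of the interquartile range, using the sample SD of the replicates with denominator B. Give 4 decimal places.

SE* = 0.4415

Bootstrap SE is the standard deviation of the 6 replicate interquartile ranges.
Mean of replicates: (4.6180 + 3.8992 + 5.1893 + 4.6887 + 4.0546 + 4.1686) / 6 = 26.61840 / 6 = 4.43640
Sum of squared deviations: (+0.18160)² + (−0.53720)² + (+0.75290)² + (+0.25230)² + (−0.38180)² + (−0.26780)² = 1.16956
Variance = 1.16956 / 6 = 0.19493
SE* = √0.19493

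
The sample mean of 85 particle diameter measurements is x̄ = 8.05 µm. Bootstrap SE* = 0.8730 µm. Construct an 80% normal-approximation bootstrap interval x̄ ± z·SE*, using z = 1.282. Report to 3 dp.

(6.931, 9.169)

Margin = 1.282 × 0.8730 = 1.1192
Interval: 8.05 ± 1.1192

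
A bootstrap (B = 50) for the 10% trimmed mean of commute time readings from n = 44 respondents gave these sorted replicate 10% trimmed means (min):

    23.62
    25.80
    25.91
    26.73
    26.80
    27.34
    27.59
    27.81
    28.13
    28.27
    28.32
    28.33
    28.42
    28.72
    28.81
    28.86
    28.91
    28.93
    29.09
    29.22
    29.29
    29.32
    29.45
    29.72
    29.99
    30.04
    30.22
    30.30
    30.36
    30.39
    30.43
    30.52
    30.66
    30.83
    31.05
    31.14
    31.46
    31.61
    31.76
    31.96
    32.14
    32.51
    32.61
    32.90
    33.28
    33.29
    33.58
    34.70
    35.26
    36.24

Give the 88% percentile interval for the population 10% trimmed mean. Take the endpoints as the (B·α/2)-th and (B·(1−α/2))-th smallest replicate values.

α = 0.12; lower rank = 50 × 0.060 = 3; upper rank = 50 × 0.940 = 47.
The 3rd smallest replicate is 25.91; the 47th is 33.58.

(25.91, 33.58)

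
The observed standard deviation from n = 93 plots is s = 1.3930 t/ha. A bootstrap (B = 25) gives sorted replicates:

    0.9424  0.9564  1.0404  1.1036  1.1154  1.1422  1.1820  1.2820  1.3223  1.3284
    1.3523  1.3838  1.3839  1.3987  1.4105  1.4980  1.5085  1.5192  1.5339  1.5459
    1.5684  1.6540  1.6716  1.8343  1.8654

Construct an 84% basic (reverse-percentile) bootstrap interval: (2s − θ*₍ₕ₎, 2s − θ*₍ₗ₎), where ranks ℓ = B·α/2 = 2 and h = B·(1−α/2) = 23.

(1.1144, 1.8296)

Percentile endpoints at ranks 2 and 23: θ*₍2₎ = 0.9564, θ*₍23₎ = 1.6716.
Basic interval reflects these around s:
  lower = 2 × 1.3930 − 1.6716 = 1.1144
  upper = 2 × 1.3930 − 0.9564 = 1.8296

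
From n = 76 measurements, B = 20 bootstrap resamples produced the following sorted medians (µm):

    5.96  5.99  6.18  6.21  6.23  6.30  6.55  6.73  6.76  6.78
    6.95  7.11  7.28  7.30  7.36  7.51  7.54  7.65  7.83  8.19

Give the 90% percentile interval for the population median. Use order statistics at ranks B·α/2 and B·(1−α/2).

(5.96, 7.83)

α = 0.10; lower rank = 20 × 0.050 = 1; upper rank = 20 × 0.950 = 19.
The 1st smallest replicate is 5.96; the 19th is 7.83.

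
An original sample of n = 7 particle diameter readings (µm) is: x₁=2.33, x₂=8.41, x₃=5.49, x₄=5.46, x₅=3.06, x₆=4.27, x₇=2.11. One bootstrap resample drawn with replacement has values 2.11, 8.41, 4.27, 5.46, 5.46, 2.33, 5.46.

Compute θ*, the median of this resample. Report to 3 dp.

θ* = 5.460

Sorted: 2.11, 2.33, 4.27, 5.46, 5.46, 5.46, 8.41
Median = middle value = 5.460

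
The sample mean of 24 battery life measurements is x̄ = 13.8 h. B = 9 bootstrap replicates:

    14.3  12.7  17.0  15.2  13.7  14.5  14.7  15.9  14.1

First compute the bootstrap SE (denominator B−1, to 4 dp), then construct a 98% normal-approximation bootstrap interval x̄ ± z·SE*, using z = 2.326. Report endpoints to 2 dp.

Mean of replicates = 14.6778; sum of squared deviations = 12.5356; SE* = √(12.5356/8) = 1.2518
Margin = 2.326 × 1.2518 = 2.912
Interval: 13.8 ± 2.912

(10.89, 16.71)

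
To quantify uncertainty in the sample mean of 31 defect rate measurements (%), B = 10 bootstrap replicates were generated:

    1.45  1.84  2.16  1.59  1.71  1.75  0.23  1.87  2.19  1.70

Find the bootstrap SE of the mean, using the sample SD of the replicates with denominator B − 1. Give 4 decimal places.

Bootstrap SE is the standard deviation of the 10 replicate means.
Mean of replicates: (1.45 + 1.84 + 2.16 + 1.59 + 1.71 + 1.75 + 0.23 + 1.87 + 2.19 + 1.70) / 10 = 16.49000 / 10 = 1.64900
Sum of squared deviations: (−0.19900)² + (+0.19100)² + (+0.51100)² + (−0.05900)² + (+0.06100)² + (+0.10100)² + (−1.41900)² + (+0.22100)² + (+0.54100)² + (+0.05100)² = 2.71229
Variance = 2.71229 / 9 = 0.30137
SE* = √0.30137

SE* = 0.5490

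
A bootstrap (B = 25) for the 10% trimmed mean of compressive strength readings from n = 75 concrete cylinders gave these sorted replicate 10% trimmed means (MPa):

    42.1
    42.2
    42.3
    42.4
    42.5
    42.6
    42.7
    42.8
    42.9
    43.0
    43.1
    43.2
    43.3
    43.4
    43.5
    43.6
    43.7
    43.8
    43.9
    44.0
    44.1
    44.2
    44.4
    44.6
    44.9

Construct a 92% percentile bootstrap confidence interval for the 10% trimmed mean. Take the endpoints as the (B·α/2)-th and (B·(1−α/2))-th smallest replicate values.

α = 0.08; lower rank = 25 × 0.040 = 1; upper rank = 25 × 0.960 = 24.
The 1st smallest replicate is 42.1; the 24th is 44.6.

(42.1, 44.6)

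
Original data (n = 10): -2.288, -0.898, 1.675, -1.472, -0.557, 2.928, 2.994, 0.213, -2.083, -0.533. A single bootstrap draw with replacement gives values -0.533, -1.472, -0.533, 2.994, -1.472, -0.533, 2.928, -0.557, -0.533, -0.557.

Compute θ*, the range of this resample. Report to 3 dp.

θ* = 4.466

Range = 2.994 − -1.472 = 4.466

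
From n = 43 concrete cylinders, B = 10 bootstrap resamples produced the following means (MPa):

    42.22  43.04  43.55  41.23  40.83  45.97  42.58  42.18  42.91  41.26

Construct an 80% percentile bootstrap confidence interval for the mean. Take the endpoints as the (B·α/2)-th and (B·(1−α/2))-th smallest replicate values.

(40.83, 43.55)

Sorted replicates: 40.83, 41.23, 41.26, 42.18, 42.22, 42.58, 42.91, 43.04, 43.55, 45.97
α = 0.20; lower rank = 10 × 0.100 = 1; upper rank = 10 × 0.900 = 9.
The 1st smallest replicate is 40.83; the 9th is 43.55.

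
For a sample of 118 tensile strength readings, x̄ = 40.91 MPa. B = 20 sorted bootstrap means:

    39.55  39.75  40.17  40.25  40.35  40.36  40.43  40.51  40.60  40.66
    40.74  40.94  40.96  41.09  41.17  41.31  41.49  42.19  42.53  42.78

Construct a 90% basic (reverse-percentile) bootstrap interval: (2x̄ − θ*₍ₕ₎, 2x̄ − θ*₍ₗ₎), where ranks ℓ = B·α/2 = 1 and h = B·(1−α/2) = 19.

(39.29, 42.27)

Percentile endpoints at ranks 1 and 19: θ*₍1₎ = 39.55, θ*₍19₎ = 42.53.
Basic interval reflects these around x̄:
  lower = 2 × 40.91 − 42.53 = 39.29
  upper = 2 × 40.91 − 39.55 = 42.27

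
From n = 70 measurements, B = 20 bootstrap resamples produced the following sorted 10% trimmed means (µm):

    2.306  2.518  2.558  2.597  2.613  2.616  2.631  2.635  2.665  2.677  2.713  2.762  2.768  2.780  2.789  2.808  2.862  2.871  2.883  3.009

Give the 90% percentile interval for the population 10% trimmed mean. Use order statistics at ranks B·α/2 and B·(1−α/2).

(2.306, 2.883)

α = 0.10; lower rank = 20 × 0.050 = 1; upper rank = 20 × 0.950 = 19.
The 1st smallest replicate is 2.306; the 19th is 2.883.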